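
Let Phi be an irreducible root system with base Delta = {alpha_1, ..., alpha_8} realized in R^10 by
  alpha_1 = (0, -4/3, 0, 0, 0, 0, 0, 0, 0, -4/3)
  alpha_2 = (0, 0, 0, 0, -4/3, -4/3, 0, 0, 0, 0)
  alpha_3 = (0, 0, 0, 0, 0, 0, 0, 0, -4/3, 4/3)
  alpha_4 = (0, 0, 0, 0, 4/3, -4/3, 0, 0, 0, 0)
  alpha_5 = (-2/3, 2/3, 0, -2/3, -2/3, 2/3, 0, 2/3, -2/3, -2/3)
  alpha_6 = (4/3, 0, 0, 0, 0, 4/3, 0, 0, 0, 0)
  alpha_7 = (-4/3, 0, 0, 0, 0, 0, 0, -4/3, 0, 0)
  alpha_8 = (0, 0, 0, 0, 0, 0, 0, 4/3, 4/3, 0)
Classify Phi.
E_8

Compute the Cartan integers a_ij = 2(alpha_i, alpha_j)/(alpha_j, alpha_j); the resulting 8x8 Cartan matrix is
[[2, 0, -1, 0, 0, 0, 0, 0], [0, 2, 0, 0, 0, -1, 0, 0], [-1, 0, 2, 0, 0, 0, 0, -1], [0, 0, 0, 2, -1, -1, 0, 0], [0, 0, 0, -1, 2, 0, 0, 0], [0, -1, 0, -1, 0, 2, -1, 0], [0, 0, 0, 0, 0, -1, 2, -1], [0, 0, -1, 0, 0, 0, -1, 2]].
All simple roots have the same length, so the diagram is simply laced. The associated Dynkin diagram is a chain of 7 nodes with one extra node attached to the third node from one end (E_8), so the type is E_8.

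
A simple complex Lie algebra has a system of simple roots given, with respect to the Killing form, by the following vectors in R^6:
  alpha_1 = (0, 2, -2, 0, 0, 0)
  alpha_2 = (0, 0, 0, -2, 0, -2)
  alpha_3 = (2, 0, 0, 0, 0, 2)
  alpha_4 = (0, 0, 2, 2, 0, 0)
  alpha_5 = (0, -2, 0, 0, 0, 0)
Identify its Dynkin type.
B_5 (so(11))

Compute the Cartan integers a_ij = 2(alpha_i, alpha_j)/(alpha_j, alpha_j); the resulting 5x5 Cartan matrix is
[[2, 0, 0, -1, -2], [0, 2, -1, -1, 0], [0, -1, 2, 0, 0], [-1, -1, 0, 2, 0], [-1, 0, 0, 0, 2]].
The roots have two lengths (squared-length ratio 2:1); the short ones are alpha_{5}. The associated Dynkin diagram is a chain of 5 nodes with a double edge at one end; the terminal node there is the unique short simple root (B_5), so the type is B_5 (the algebra so(11)).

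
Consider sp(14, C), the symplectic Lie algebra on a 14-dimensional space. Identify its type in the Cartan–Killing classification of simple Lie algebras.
C7

This is sp(14), which has dimension 14(14+1)/2 = 105 and rank 14/2 = 7. In the classification of classical Lie algebras, the symplectic algebra sp(2n) has type C_n; here n = 7, so the Dynkin diagram is a chain of 7 nodes with a double edge at one end; the terminal node there is the unique long simple root (C_7). Hence the type is C_7.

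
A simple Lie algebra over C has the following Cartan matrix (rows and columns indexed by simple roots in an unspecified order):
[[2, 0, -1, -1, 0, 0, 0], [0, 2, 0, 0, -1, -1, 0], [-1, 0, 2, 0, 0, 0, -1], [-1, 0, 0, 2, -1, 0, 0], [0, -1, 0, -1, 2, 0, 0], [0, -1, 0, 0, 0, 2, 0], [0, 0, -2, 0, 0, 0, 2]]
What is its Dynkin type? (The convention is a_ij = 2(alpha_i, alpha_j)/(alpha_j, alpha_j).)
The matrix has rank 7 with 2's on the diagonal. Reading the off-diagonal entries as Dynkin edges (a single edge where a_ij = a_ji = -1; a double or triple edge where a_ij * a_ji = 2 or 3), the diagram is a chain of 7 nodes with a double edge at one end; the terminal node there is the unique long simple root (C_7). One simple-root ordering that puts it in standard form is (alpha_6, alpha_2, alpha_5, alpha_4, alpha_1, alpha_3, alpha_7). So the algebra is type C_7, i.e. sp(14).

type C_7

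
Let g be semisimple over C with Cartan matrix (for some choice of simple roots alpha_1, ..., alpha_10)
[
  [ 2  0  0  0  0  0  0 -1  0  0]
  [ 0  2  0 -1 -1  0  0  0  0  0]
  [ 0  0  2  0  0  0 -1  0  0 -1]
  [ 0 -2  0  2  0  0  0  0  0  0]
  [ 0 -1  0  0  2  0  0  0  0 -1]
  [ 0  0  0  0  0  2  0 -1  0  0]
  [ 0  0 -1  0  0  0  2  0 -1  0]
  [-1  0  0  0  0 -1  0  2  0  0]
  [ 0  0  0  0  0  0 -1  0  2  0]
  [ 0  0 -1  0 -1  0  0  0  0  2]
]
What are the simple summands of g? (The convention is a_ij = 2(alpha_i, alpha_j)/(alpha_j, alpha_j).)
The diagram associated to this matrix has two connected components: the simple roots {alpha_1, alpha_6, alpha_8} form a chain of 3 nodes with single edges (A_3), and {alpha_2, alpha_3, alpha_4, alpha_5, alpha_7, alpha_9, alpha_10} form a chain of 7 nodes with a double edge at one end; the terminal node there is the unique long simple root (C_7). A semisimple Lie algebra decomposes uniquely as the direct sum of simple ideals, one per connected component of its Dynkin diagram, so g ≅ A_3 ⊕ C_7 (dimension 15 + 105 = 120).

A_3 + C_7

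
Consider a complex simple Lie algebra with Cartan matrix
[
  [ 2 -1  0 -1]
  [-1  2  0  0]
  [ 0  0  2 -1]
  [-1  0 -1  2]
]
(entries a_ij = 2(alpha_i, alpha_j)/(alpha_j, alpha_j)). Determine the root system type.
A4

The matrix has rank 4 with 2's on the diagonal. Reading the off-diagonal entries as Dynkin edges (a single edge where a_ij = a_ji = -1; a double or triple edge where a_ij * a_ji = 2 or 3), the diagram is a chain of 4 nodes with single edges (A_4). One simple-root ordering that puts it in standard form is (alpha_3, alpha_4, alpha_1, alpha_2). So the algebra is type A_4, i.e. sl(5).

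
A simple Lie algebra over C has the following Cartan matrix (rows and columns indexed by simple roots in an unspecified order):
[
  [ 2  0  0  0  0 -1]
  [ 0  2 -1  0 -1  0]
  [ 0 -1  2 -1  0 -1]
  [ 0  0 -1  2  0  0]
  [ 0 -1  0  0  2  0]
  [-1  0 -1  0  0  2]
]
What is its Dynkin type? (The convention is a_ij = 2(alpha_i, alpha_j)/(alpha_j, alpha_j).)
E_6

The matrix has rank 6 with 2's on the diagonal. Reading the off-diagonal entries as Dynkin edges (a single edge where a_ij = a_ji = -1; a double or triple edge where a_ij * a_ji = 2 or 3), the diagram is a chain of 5 nodes with one extra node attached to the third node from one end (E_6). One simple-root ordering that puts it in standard form is (alpha_5, alpha_4, alpha_2, alpha_3, alpha_6, alpha_1). So the algebra is type E_6.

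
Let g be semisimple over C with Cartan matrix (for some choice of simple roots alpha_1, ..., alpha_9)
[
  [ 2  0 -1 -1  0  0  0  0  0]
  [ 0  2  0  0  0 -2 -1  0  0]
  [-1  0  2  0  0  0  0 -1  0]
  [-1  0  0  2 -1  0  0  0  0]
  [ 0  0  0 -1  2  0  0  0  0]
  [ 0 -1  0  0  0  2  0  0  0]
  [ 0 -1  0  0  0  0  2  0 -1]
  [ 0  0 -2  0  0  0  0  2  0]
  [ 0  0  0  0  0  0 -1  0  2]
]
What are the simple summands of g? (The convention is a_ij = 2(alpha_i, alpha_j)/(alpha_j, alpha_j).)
B_4 ⊕ C_5

The diagram associated to this matrix has two connected components: the simple roots {alpha_2, alpha_6, alpha_7, alpha_9} form a chain of 4 nodes with a double edge at one end; the terminal node there is the unique short simple root (B_4), and {alpha_1, alpha_3, alpha_4, alpha_5, alpha_8} form a chain of 5 nodes with a double edge at one end; the terminal node there is the unique long simple root (C_5). A semisimple Lie algebra decomposes uniquely as the direct sum of simple ideals, one per connected component of its Dynkin diagram, so g ≅ B_4 ⊕ C_5 (dimension 36 + 55 = 91).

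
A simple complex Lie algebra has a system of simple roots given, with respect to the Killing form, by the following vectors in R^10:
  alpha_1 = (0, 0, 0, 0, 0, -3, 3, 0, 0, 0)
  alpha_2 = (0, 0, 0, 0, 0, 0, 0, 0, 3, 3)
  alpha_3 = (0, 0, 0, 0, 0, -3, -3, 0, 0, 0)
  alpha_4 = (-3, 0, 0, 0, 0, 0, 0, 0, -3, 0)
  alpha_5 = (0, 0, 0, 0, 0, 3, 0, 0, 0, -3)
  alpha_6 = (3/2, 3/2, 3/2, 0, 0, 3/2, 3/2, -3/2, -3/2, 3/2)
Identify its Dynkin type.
E6

Compute the Cartan integers a_ij = 2(alpha_i, alpha_j)/(alpha_j, alpha_j); the resulting 6x6 Cartan matrix is
[[2, 0, 0, 0, -1, 0], [0, 2, 0, -1, -1, 0], [0, 0, 2, 0, -1, -1], [0, -1, 0, 2, 0, 0], [-1, -1, -1, 0, 2, 0], [0, 0, -1, 0, 0, 2]].
All simple roots have the same length, so the diagram is simply laced. The associated Dynkin diagram is a chain of 5 nodes with one extra node attached to the third node from one end (E_6), so the type is E_6.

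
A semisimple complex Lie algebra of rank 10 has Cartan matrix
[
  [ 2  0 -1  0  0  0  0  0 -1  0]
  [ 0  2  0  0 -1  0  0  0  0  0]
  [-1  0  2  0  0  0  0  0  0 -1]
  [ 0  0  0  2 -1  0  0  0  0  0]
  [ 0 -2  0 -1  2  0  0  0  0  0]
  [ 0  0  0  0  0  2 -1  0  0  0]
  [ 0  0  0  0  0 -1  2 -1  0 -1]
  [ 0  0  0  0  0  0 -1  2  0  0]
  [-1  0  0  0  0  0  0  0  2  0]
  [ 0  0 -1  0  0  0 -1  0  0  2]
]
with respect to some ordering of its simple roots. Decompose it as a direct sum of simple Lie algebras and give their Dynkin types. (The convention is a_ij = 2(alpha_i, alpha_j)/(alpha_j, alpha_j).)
type B_3 + type D_7

The diagram associated to this matrix has two connected components: the simple roots {alpha_2, alpha_4, alpha_5} form a chain of 3 nodes with a double edge at one end; the terminal node there is the unique short simple root (B_3), and {alpha_1, alpha_3, alpha_6, alpha_7, alpha_8, alpha_9, alpha_10} form a chain of 5 nodes with a fork of two nodes at one end (D_7). A semisimple Lie algebra decomposes uniquely as the direct sum of simple ideals, one per connected component of its Dynkin diagram, so g ≅ B_3 ⊕ D_7 (dimension 21 + 91 = 112).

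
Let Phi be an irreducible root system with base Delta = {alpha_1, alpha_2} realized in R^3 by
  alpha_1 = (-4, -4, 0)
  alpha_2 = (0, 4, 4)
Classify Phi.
Compute the Cartan integers a_ij = 2(alpha_i, alpha_j)/(alpha_j, alpha_j); the resulting 2x2 Cartan matrix is
[[2, -1], [-1, 2]].
All simple roots have the same length, so the diagram is simply laced. The associated Dynkin diagram is a chain of 2 nodes with single edges (A_2), so the type is A_2 (the algebra sl(3)).

A2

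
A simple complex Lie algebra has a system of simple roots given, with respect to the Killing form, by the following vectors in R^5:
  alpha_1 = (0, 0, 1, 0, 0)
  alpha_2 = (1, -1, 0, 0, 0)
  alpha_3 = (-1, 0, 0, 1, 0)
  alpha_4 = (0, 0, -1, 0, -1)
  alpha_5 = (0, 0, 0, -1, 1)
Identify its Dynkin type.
B5

Compute the Cartan integers a_ij = 2(alpha_i, alpha_j)/(alpha_j, alpha_j); the resulting 5x5 Cartan matrix is
[[2, 0, 0, -1, 0], [0, 2, -1, 0, 0], [0, -1, 2, 0, -1], [-2, 0, 0, 2, -1], [0, 0, -1, -1, 2]].
The roots have two lengths (squared-length ratio 2:1); the short ones are alpha_{1}. The associated Dynkin diagram is a chain of 5 nodes with a double edge at one end; the terminal node there is the unique short simple root (B_5), so the type is B_5 (the algebra so(11)).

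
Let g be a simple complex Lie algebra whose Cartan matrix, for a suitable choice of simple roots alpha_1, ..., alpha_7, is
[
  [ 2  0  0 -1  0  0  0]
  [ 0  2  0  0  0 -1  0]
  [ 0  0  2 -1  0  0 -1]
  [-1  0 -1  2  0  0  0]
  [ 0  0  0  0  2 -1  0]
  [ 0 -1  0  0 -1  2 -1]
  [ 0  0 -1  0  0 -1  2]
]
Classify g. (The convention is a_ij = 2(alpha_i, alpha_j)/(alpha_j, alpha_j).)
D_7

The matrix has rank 7 with 2's on the diagonal. Reading the off-diagonal entries as Dynkin edges (a single edge where a_ij = a_ji = -1; a double or triple edge where a_ij * a_ji = 2 or 3), the diagram is a chain of 5 nodes with a fork of two nodes at one end (D_7). One simple-root ordering that puts it in standard form is (alpha_1, alpha_4, alpha_3, alpha_7, alpha_6, alpha_2, alpha_5). So the algebra is type D_7, i.e. so(14).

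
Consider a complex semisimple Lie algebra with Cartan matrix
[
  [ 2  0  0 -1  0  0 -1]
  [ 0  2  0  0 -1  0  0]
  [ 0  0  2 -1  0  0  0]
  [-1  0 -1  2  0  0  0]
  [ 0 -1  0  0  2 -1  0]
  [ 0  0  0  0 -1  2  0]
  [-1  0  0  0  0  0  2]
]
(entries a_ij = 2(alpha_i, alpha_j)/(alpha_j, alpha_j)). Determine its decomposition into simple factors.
A_3 (sl(4)) + A_4 (sl(5))

The diagram associated to this matrix has two connected components: the simple roots {alpha_2, alpha_5, alpha_6} form a chain of 3 nodes with single edges (A_3), and {alpha_1, alpha_3, alpha_4, alpha_7} form a chain of 4 nodes with single edges (A_4). A semisimple Lie algebra decomposes uniquely as the direct sum of simple ideals, one per connected component of its Dynkin diagram, so g ≅ A_3 ⊕ A_4 (dimension 15 + 24 = 39).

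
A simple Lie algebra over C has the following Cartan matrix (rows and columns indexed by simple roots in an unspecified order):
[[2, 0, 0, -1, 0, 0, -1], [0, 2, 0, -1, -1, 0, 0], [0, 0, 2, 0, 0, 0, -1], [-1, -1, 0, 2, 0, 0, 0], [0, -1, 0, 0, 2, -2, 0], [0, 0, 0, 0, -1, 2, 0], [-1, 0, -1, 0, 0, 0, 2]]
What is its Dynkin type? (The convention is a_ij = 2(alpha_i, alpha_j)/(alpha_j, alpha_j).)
B_7

The matrix has rank 7 with 2's on the diagonal. Reading the off-diagonal entries as Dynkin edges (a single edge where a_ij = a_ji = -1; a double or triple edge where a_ij * a_ji = 2 or 3), the diagram is a chain of 7 nodes with a double edge at one end; the terminal node there is the unique short simple root (B_7). One simple-root ordering that puts it in standard form is (alpha_3, alpha_7, alpha_1, alpha_4, alpha_2, alpha_5, alpha_6). So the algebra is type B_7, i.e. so(15).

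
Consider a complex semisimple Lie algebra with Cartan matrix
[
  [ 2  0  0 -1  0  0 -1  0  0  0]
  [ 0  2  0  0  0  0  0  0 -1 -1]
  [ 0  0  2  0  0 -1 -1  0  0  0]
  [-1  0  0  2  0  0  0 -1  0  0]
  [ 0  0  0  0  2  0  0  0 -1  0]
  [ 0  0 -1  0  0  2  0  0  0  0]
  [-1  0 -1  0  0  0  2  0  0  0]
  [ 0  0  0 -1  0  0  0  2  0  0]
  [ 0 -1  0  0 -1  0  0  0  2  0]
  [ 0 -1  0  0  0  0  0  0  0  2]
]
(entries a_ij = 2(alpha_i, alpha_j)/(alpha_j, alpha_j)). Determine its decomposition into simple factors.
The diagram associated to this matrix has two connected components: the simple roots {alpha_2, alpha_5, alpha_9, alpha_10} form a chain of 4 nodes with single edges (A_4), and {alpha_1, alpha_3, alpha_4, alpha_6, alpha_7, alpha_8} form a chain of 6 nodes with single edges (A_6). A semisimple Lie algebra decomposes uniquely as the direct sum of simple ideals, one per connected component of its Dynkin diagram, so g ≅ A_4 ⊕ A_6 (dimension 24 + 48 = 72).

A_4 (sl(5)) ⊕ A_6 (sl(7))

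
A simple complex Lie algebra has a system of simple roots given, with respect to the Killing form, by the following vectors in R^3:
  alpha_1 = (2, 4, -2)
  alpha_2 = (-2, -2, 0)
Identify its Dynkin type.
Compute the Cartan integers a_ij = 2(alpha_i, alpha_j)/(alpha_j, alpha_j); the resulting 2x2 Cartan matrix is
[[2, -3], [-1, 2]].
The roots have two lengths (squared-length ratio 3:1); the short ones are alpha_{2}. The associated Dynkin diagram is two nodes joined by a triple edge (G_2), so the type is G_2.

G_2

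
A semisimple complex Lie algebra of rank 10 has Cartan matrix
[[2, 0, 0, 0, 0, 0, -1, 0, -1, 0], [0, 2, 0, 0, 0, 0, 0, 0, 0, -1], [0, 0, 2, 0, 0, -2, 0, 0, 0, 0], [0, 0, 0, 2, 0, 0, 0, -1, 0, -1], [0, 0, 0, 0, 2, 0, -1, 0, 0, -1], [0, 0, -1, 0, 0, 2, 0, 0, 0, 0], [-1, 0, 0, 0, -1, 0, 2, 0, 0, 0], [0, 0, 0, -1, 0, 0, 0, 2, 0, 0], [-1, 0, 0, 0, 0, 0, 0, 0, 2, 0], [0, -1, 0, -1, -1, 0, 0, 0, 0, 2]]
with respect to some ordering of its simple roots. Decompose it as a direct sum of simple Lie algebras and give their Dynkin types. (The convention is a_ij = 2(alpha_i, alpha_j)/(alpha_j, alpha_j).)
The diagram associated to this matrix has two connected components: the simple roots {alpha_3, alpha_6} form a chain of 2 nodes with a double edge at one end; the terminal node there is the unique short simple root (B_2), and {alpha_1, alpha_2, alpha_4, alpha_5, alpha_7, alpha_8, alpha_9, alpha_10} form a chain of 7 nodes with one extra node attached to the third node from one end (E_8). A semisimple Lie algebra decomposes uniquely as the direct sum of simple ideals, one per connected component of its Dynkin diagram, so g ≅ B_2 ⊕ E_8 (dimension 10 + 248 = 258).

B2 + E8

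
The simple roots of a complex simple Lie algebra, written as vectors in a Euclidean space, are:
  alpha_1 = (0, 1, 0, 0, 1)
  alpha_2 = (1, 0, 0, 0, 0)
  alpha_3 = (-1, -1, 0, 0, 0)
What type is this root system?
Compute the Cartan integers a_ij = 2(alpha_i, alpha_j)/(alpha_j, alpha_j); the resulting 3x3 Cartan matrix is
[[2, 0, -1], [0, 2, -1], [-1, -2, 2]].
The roots have two lengths (squared-length ratio 2:1); the short ones are alpha_{2}. The associated Dynkin diagram is a chain of 3 nodes with a double edge at one end; the terminal node there is the unique short simple root (B_3), so the type is B_3 (the algebra so(7)).

type B_3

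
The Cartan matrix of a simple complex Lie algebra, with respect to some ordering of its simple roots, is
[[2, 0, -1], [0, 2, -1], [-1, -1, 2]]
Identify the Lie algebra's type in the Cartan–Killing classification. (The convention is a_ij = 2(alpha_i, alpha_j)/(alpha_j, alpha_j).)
A_3 (sl(4))

The matrix has rank 3 with 2's on the diagonal. Reading the off-diagonal entries as Dynkin edges (a single edge where a_ij = a_ji = -1; a double or triple edge where a_ij * a_ji = 2 or 3), the diagram is a chain of 3 nodes with single edges (A_3). One simple-root ordering that puts it in standard form is (alpha_1, alpha_3, alpha_2). So the algebra is type A_3, i.e. sl(4).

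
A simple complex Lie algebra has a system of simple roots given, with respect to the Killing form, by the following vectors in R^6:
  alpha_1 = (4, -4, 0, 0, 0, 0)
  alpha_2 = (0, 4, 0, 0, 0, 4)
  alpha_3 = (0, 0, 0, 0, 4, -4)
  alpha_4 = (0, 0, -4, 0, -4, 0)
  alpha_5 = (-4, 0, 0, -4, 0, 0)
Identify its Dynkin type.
A5

Compute the Cartan integers a_ij = 2(alpha_i, alpha_j)/(alpha_j, alpha_j); the resulting 5x5 Cartan matrix is
[[2, -1, 0, 0, -1], [-1, 2, -1, 0, 0], [0, -1, 2, -1, 0], [0, 0, -1, 2, 0], [-1, 0, 0, 0, 2]].
All simple roots have the same length, so the diagram is simply laced. The associated Dynkin diagram is a chain of 5 nodes with single edges (A_5), so the type is A_5 (the algebra sl(6)).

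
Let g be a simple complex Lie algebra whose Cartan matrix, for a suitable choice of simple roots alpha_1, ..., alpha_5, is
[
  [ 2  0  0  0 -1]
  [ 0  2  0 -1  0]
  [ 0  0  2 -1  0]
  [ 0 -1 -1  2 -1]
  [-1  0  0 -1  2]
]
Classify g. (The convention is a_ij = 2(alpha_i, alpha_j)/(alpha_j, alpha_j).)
The matrix has rank 5 with 2's on the diagonal. Reading the off-diagonal entries as Dynkin edges (a single edge where a_ij = a_ji = -1; a double or triple edge where a_ij * a_ji = 2 or 3), the diagram is a chain of 3 nodes with a fork of two nodes at one end (D_5). One simple-root ordering that puts it in standard form is (alpha_1, alpha_5, alpha_4, alpha_2, alpha_3). So the algebra is type D_5, i.e. so(10).

D_5 (so(10))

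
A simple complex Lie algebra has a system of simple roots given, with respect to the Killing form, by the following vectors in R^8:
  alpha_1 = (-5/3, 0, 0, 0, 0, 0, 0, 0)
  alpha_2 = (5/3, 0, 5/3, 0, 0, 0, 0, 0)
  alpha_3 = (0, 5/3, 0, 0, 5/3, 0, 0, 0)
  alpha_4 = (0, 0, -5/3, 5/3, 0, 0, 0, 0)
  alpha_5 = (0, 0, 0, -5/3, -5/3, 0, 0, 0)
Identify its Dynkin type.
type B_5

Compute the Cartan integers a_ij = 2(alpha_i, alpha_j)/(alpha_j, alpha_j); the resulting 5x5 Cartan matrix is
[[2, -1, 0, 0, 0], [-2, 2, 0, -1, 0], [0, 0, 2, 0, -1], [0, -1, 0, 2, -1], [0, 0, -1, -1, 2]].
The roots have two lengths (squared-length ratio 2:1); the short ones are alpha_{1}. The associated Dynkin diagram is a chain of 5 nodes with a double edge at one end; the terminal node there is the unique short simple root (B_5), so the type is B_5 (the algebra so(11)).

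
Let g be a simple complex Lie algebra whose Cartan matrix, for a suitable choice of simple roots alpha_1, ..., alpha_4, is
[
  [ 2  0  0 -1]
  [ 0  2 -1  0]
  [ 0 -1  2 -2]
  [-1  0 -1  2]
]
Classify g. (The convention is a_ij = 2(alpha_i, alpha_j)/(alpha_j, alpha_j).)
F_4

The matrix has rank 4 with 2's on the diagonal. Reading the off-diagonal entries as Dynkin edges (a single edge where a_ij = a_ji = -1; a double or triple edge where a_ij * a_ji = 2 or 3), the diagram is a chain of 4 nodes with a double edge between the middle two (F_4). One simple-root ordering that puts it in standard form is (alpha_2, alpha_3, alpha_4, alpha_1). So the algebra is type F_4.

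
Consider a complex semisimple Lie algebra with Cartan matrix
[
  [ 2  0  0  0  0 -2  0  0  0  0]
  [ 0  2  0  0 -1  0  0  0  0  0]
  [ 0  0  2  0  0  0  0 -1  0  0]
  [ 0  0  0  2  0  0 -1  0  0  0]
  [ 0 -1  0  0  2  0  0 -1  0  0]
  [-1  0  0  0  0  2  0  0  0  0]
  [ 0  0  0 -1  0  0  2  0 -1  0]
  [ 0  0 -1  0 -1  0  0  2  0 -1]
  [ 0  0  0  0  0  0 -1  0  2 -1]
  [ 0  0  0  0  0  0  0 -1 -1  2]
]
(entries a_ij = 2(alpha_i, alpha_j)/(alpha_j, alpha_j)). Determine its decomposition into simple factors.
The diagram associated to this matrix has two connected components: the simple roots {alpha_1, alpha_6} form a chain of 2 nodes with a double edge at one end; the terminal node there is the unique short simple root (B_2), and {alpha_2, alpha_3, alpha_4, alpha_5, alpha_7, alpha_8, alpha_9, alpha_10} form a chain of 7 nodes with one extra node attached to the third node from one end (E_8). A semisimple Lie algebra decomposes uniquely as the direct sum of simple ideals, one per connected component of its Dynkin diagram, so g ≅ B_2 ⊕ E_8 (dimension 10 + 248 = 258).

B_2 (so(5)) ⊕ E_8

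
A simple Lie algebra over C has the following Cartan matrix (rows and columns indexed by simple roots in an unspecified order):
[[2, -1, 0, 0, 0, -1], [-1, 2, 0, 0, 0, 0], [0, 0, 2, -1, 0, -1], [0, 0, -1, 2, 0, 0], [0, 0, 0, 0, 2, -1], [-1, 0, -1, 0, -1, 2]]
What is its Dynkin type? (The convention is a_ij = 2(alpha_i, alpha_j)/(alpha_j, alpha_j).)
The matrix has rank 6 with 2's on the diagonal. Reading the off-diagonal entries as Dynkin edges (a single edge where a_ij = a_ji = -1; a double or triple edge where a_ij * a_ji = 2 or 3), the diagram is a chain of 5 nodes with one extra node attached to the third node from one end (E_6). One simple-root ordering that puts it in standard form is (alpha_4, alpha_5, alpha_3, alpha_6, alpha_1, alpha_2). So the algebra is type E_6.

E_6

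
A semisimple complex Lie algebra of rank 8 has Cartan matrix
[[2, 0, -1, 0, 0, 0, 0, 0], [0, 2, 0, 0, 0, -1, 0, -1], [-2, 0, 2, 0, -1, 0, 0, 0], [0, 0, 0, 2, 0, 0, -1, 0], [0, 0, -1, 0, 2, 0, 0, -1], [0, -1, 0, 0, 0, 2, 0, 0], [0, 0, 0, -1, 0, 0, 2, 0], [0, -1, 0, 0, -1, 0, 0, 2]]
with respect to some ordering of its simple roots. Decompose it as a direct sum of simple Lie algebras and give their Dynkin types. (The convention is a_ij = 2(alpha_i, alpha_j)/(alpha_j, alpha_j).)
The diagram associated to this matrix has two connected components: the simple roots {alpha_4, alpha_7} form a chain of 2 nodes with single edges (A_2), and {alpha_1, alpha_2, alpha_3, alpha_5, alpha_6, alpha_8} form a chain of 6 nodes with a double edge at one end; the terminal node there is the unique short simple root (B_6). A semisimple Lie algebra decomposes uniquely as the direct sum of simple ideals, one per connected component of its Dynkin diagram, so g ≅ A_2 ⊕ B_6 (dimension 8 + 78 = 86).

type A_2 ⊕ type B_6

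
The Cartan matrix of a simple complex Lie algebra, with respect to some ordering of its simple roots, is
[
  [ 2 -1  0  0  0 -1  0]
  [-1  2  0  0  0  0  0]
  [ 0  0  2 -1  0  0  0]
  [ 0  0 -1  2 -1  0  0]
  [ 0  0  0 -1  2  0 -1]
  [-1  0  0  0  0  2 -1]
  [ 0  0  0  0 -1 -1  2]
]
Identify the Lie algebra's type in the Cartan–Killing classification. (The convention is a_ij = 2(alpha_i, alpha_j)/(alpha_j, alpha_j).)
The matrix has rank 7 with 2's on the diagonal. Reading the off-diagonal entries as Dynkin edges (a single edge where a_ij = a_ji = -1; a double or triple edge where a_ij * a_ji = 2 or 3), the diagram is a chain of 7 nodes with single edges (A_7). One simple-root ordering that puts it in standard form is (alpha_2, alpha_1, alpha_6, alpha_7, alpha_5, alpha_4, alpha_3). So the algebra is type A_7, i.e. sl(8).

A_7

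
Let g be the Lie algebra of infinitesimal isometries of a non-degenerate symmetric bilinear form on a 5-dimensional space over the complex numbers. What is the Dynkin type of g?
This is so(5) with 5 odd, which has dimension 5(5-1)/2 = 10 and rank (5-1)/2 = 2. In the classification of classical Lie algebras, the orthogonal algebra so(2n+1) in an odd number of variables has type B_n; here n = 2, so the Dynkin diagram is a chain of 2 nodes with a double edge at one end; the terminal node there is the unique short simple root (B_2). Hence the type is B_2.

B_2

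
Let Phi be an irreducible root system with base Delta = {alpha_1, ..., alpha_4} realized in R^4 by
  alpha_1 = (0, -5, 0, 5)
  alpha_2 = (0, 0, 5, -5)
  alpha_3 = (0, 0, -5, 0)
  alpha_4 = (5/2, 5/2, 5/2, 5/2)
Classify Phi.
type F_4

Compute the Cartan integers a_ij = 2(alpha_i, alpha_j)/(alpha_j, alpha_j); the resulting 4x4 Cartan matrix is
[[2, -1, 0, 0], [-1, 2, -2, 0], [0, -1, 2, -1], [0, 0, -1, 2]].
The roots have two lengths (squared-length ratio 2:1); the short ones are alpha_{3,4}. The associated Dynkin diagram is a chain of 4 nodes with a double edge between the middle two (F_4), so the type is F_4.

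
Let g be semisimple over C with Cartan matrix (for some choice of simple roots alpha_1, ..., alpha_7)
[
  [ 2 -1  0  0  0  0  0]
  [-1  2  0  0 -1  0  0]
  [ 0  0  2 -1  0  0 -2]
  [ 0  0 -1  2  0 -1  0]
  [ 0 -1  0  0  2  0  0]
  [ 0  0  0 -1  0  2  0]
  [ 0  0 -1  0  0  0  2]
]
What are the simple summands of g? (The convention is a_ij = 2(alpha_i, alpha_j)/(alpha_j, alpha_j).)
A_3 (sl(4)) + B_4 (so(9))

The diagram associated to this matrix has two connected components: the simple roots {alpha_1, alpha_2, alpha_5} form a chain of 3 nodes with single edges (A_3), and {alpha_3, alpha_4, alpha_6, alpha_7} form a chain of 4 nodes with a double edge at one end; the terminal node there is the unique short simple root (B_4). A semisimple Lie algebra decomposes uniquely as the direct sum of simple ideals, one per connected component of its Dynkin diagram, so g ≅ A_3 ⊕ B_4 (dimension 15 + 36 = 51).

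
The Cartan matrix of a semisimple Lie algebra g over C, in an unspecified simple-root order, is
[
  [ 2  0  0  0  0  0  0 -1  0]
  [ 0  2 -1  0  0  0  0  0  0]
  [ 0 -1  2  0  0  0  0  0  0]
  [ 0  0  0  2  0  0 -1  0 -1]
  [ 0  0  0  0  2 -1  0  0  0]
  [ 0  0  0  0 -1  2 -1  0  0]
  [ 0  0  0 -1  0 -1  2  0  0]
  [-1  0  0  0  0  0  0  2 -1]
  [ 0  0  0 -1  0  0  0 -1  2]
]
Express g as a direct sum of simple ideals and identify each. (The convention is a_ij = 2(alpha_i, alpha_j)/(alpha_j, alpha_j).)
type A_2 ⊕ type A_7

The diagram associated to this matrix has two connected components: the simple roots {alpha_2, alpha_3} form a chain of 2 nodes with single edges (A_2), and {alpha_1, alpha_4, alpha_5, alpha_6, alpha_7, alpha_8, alpha_9} form a chain of 7 nodes with single edges (A_7). A semisimple Lie algebra decomposes uniquely as the direct sum of simple ideals, one per connected component of its Dynkin diagram, so g ≅ A_2 ⊕ A_7 (dimension 8 + 63 = 71).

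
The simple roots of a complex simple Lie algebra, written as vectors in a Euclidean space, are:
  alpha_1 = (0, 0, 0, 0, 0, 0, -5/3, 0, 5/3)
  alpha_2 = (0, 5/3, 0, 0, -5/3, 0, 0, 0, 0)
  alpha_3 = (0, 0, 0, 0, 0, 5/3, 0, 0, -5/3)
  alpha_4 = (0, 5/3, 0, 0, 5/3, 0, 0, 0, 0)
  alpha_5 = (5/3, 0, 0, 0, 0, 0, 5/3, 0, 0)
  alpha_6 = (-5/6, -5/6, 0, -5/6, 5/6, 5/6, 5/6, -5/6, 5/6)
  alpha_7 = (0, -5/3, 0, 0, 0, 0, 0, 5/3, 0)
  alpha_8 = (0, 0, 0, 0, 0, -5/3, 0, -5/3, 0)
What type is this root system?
type E_8

Compute the Cartan integers a_ij = 2(alpha_i, alpha_j)/(alpha_j, alpha_j); the resulting 8x8 Cartan matrix is
[[2, 0, -1, 0, -1, 0, 0, 0], [0, 2, 0, 0, 0, -1, -1, 0], [-1, 0, 2, 0, 0, 0, 0, -1], [0, 0, 0, 2, 0, 0, -1, 0], [-1, 0, 0, 0, 2, 0, 0, 0], [0, -1, 0, 0, 0, 2, 0, 0], [0, -1, 0, -1, 0, 0, 2, -1], [0, 0, -1, 0, 0, 0, -1, 2]].
All simple roots have the same length, so the diagram is simply laced. The associated Dynkin diagram is a chain of 7 nodes with one extra node attached to the third node from one end (E_8), so the type is E_8.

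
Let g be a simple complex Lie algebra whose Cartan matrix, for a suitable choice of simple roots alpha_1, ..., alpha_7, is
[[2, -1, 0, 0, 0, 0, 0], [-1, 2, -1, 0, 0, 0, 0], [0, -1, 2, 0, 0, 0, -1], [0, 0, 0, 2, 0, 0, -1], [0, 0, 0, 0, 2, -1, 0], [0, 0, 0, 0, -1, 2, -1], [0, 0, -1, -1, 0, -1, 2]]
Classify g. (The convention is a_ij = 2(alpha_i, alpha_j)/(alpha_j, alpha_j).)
The matrix has rank 7 with 2's on the diagonal. Reading the off-diagonal entries as Dynkin edges (a single edge where a_ij = a_ji = -1; a double or triple edge where a_ij * a_ji = 2 or 3), the diagram is a chain of 6 nodes with one extra node attached to the third node from one end (E_7). One simple-root ordering that puts it in standard form is (alpha_5, alpha_4, alpha_6, alpha_7, alpha_3, alpha_2, alpha_1). So the algebra is type E_7.

E_7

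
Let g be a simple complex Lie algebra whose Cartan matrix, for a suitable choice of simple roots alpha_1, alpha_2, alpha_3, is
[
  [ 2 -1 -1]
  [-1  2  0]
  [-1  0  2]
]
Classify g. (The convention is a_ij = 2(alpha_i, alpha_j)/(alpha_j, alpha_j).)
A_3

The matrix has rank 3 with 2's on the diagonal. Reading the off-diagonal entries as Dynkin edges (a single edge where a_ij = a_ji = -1; a double or triple edge where a_ij * a_ji = 2 or 3), the diagram is a chain of 3 nodes with single edges (A_3). One simple-root ordering that puts it in standard form is (alpha_3, alpha_1, alpha_2). So the algebra is type A_3, i.e. sl(4).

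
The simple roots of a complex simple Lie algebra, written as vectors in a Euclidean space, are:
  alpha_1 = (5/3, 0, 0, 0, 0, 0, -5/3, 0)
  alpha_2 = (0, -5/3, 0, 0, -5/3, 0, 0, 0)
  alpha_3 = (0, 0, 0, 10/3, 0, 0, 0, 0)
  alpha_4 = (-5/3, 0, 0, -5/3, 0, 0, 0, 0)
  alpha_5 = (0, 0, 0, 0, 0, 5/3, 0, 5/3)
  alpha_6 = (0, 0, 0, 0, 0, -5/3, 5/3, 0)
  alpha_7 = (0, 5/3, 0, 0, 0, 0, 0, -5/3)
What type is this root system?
C_7 (sp(14))

Compute the Cartan integers a_ij = 2(alpha_i, alpha_j)/(alpha_j, alpha_j); the resulting 7x7 Cartan matrix is
[[2, 0, 0, -1, 0, -1, 0], [0, 2, 0, 0, 0, 0, -1], [0, 0, 2, -2, 0, 0, 0], [-1, 0, -1, 2, 0, 0, 0], [0, 0, 0, 0, 2, -1, -1], [-1, 0, 0, 0, -1, 2, 0], [0, -1, 0, 0, -1, 0, 2]].
The roots have two lengths (squared-length ratio 2:1); the short ones are alpha_{1,2,4,5,6,7}. The associated Dynkin diagram is a chain of 7 nodes with a double edge at one end; the terminal node there is the unique long simple root (C_7), so the type is C_7 (the algebra sp(14)).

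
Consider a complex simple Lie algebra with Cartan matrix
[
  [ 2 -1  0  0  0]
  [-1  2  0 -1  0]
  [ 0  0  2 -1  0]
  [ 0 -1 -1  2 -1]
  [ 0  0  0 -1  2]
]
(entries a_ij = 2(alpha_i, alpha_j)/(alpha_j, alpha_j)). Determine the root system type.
D_5 (so(10))

The matrix has rank 5 with 2's on the diagonal. Reading the off-diagonal entries as Dynkin edges (a single edge where a_ij = a_ji = -1; a double or triple edge where a_ij * a_ji = 2 or 3), the diagram is a chain of 3 nodes with a fork of two nodes at one end (D_5). One simple-root ordering that puts it in standard form is (alpha_1, alpha_2, alpha_4, alpha_3, alpha_5). So the algebra is type D_5, i.e. so(10).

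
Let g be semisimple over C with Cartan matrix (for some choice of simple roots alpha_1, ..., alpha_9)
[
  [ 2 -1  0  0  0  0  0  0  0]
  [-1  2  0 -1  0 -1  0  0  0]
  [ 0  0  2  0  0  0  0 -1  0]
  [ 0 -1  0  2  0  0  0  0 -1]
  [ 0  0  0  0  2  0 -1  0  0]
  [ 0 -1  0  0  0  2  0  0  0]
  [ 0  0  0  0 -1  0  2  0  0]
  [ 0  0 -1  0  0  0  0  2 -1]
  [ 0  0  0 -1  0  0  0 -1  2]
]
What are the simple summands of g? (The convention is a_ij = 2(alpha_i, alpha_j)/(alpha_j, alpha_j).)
The diagram associated to this matrix has two connected components: the simple roots {alpha_5, alpha_7} form a chain of 2 nodes with single edges (A_2), and {alpha_1, alpha_2, alpha_3, alpha_4, alpha_6, alpha_8, alpha_9} form a chain of 5 nodes with a fork of two nodes at one end (D_7). A semisimple Lie algebra decomposes uniquely as the direct sum of simple ideals, one per connected component of its Dynkin diagram, so g ≅ A_2 ⊕ D_7 (dimension 8 + 91 = 99).

A_2 ⊕ D_7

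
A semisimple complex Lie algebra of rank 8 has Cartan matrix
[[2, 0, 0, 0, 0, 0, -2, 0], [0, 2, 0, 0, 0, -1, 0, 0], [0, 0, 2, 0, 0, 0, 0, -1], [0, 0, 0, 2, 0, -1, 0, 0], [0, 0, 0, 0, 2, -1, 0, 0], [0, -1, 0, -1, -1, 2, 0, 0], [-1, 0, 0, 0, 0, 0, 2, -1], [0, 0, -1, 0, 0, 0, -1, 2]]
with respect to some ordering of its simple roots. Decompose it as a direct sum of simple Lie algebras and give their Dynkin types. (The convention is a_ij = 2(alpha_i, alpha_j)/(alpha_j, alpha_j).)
The diagram associated to this matrix has two connected components: the simple roots {alpha_1, alpha_3, alpha_7, alpha_8} form a chain of 4 nodes with a double edge at one end; the terminal node there is the unique long simple root (C_4), and {alpha_2, alpha_4, alpha_5, alpha_6} form a chain of 2 nodes with a fork of two nodes at one end (D_4). A semisimple Lie algebra decomposes uniquely as the direct sum of simple ideals, one per connected component of its Dynkin diagram, so g ≅ C_4 ⊕ D_4 (dimension 36 + 28 = 64).

C4 + D4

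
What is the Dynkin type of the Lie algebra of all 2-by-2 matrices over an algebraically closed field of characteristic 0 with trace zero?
This is sl(2), which has dimension 2^2 - 1 = 3 and rank 2 - 1 = 1 (a Cartan subalgebra is the diagonal traceless matrices). In the classification of classical Lie algebras, the special linear algebra sl(n+1) has type A_n; here n = 1, so the Dynkin diagram is a chain of 1 nodes with single edges (A_1). Hence the type is A_1.

A1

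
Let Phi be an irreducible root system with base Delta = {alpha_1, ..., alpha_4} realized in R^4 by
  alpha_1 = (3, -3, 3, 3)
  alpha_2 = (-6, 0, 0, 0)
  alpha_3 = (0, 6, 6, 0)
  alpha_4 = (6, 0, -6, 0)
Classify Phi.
type F_4

Compute the Cartan integers a_ij = 2(alpha_i, alpha_j)/(alpha_j, alpha_j); the resulting 4x4 Cartan matrix is
[[2, -1, 0, 0], [-1, 2, 0, -1], [0, 0, 2, -1], [0, -2, -1, 2]].
The roots have two lengths (squared-length ratio 2:1); the short ones are alpha_{1,2}. The associated Dynkin diagram is a chain of 4 nodes with a double edge between the middle two (F_4), so the type is F_4.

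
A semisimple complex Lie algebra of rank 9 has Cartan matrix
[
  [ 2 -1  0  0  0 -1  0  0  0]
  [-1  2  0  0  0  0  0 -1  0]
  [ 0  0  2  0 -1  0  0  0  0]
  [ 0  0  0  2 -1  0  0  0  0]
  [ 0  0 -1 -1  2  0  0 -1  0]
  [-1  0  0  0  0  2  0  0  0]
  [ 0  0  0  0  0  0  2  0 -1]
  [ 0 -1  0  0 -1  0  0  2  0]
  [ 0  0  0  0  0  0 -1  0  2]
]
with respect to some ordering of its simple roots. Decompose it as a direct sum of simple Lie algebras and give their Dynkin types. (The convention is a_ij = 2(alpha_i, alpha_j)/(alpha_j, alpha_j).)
A2 ⊕ D7

The diagram associated to this matrix has two connected components: the simple roots {alpha_7, alpha_9} form a chain of 2 nodes with single edges (A_2), and {alpha_1, alpha_2, alpha_3, alpha_4, alpha_5, alpha_6, alpha_8} form a chain of 5 nodes with a fork of two nodes at one end (D_7). A semisimple Lie algebra decomposes uniquely as the direct sum of simple ideals, one per connected component of its Dynkin diagram, so g ≅ A_2 ⊕ D_7 (dimension 8 + 91 = 99).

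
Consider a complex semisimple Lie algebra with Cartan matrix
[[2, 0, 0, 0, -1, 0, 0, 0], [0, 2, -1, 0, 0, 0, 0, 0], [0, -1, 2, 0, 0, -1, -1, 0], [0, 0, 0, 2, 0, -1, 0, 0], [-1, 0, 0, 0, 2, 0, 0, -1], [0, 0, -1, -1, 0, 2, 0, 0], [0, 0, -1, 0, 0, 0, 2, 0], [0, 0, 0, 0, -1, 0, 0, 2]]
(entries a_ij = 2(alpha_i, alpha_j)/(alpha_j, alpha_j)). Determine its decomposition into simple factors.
A_3 ⊕ D_5

The diagram associated to this matrix has two connected components: the simple roots {alpha_1, alpha_5, alpha_8} form a chain of 3 nodes with single edges (A_3), and {alpha_2, alpha_3, alpha_4, alpha_6, alpha_7} form a chain of 3 nodes with a fork of two nodes at one end (D_5). A semisimple Lie algebra decomposes uniquely as the direct sum of simple ideals, one per connected component of its Dynkin diagram, so g ≅ A_3 ⊕ D_5 (dimension 15 + 45 = 60).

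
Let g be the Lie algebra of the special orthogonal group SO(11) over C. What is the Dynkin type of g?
B_5

This is so(11) with 11 odd, which has dimension 11(11-1)/2 = 55 and rank (11-1)/2 = 5. In the classification of classical Lie algebras, the orthogonal algebra so(2n+1) in an odd number of variables has type B_n; here n = 5, so the Dynkin diagram is a chain of 5 nodes with a double edge at one end; the terminal node there is the unique short simple root (B_5). Hence the type is B_5.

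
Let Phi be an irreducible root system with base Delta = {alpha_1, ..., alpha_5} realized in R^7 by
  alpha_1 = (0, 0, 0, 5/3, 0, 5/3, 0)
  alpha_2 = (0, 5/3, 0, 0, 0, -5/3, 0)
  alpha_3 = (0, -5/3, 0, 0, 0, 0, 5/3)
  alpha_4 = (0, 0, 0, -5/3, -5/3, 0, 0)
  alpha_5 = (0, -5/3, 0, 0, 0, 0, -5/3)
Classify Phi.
Compute the Cartan integers a_ij = 2(alpha_i, alpha_j)/(alpha_j, alpha_j); the resulting 5x5 Cartan matrix is
[[2, -1, 0, -1, 0], [-1, 2, -1, 0, -1], [0, -1, 2, 0, 0], [-1, 0, 0, 2, 0], [0, -1, 0, 0, 2]].
All simple roots have the same length, so the diagram is simply laced. The associated Dynkin diagram is a chain of 3 nodes with a fork of two nodes at one end (D_5), so the type is D_5 (the algebra so(10)).

D5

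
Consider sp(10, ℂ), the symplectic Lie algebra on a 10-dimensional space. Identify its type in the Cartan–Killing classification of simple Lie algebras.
C_5

This is sp(10), which has dimension 10(10+1)/2 = 55 and rank 10/2 = 5. In the classification of classical Lie algebras, the symplectic algebra sp(2n) has type C_n; here n = 5, so the Dynkin diagram is a chain of 5 nodes with a double edge at one end; the terminal node there is the unique long simple root (C_5). Hence the type is C_5.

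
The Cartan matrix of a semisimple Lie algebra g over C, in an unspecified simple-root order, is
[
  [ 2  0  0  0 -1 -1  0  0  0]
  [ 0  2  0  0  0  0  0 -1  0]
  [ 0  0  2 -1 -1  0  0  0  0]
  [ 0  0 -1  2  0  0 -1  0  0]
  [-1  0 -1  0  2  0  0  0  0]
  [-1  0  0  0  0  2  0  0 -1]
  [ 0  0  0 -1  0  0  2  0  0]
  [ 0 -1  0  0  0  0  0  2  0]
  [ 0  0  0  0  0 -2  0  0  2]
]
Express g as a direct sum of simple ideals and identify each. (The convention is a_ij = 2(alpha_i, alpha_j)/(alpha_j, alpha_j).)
The diagram associated to this matrix has two connected components: the simple roots {alpha_2, alpha_8} form a chain of 2 nodes with single edges (A_2), and {alpha_1, alpha_3, alpha_4, alpha_5, alpha_6, alpha_7, alpha_9} form a chain of 7 nodes with a double edge at one end; the terminal node there is the unique long simple root (C_7). A semisimple Lie algebra decomposes uniquely as the direct sum of simple ideals, one per connected component of its Dynkin diagram, so g ≅ A_2 ⊕ C_7 (dimension 8 + 105 = 113).

type A_2 ⊕ type C_7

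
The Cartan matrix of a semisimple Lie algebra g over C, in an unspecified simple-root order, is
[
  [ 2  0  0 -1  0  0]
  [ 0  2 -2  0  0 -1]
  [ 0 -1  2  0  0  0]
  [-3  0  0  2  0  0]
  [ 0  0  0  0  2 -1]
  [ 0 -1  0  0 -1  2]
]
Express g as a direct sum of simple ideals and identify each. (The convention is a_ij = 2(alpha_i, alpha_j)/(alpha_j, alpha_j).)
B4 ⊕ G2

The diagram associated to this matrix has two connected components: the simple roots {alpha_2, alpha_3, alpha_5, alpha_6} form a chain of 4 nodes with a double edge at one end; the terminal node there is the unique short simple root (B_4), and {alpha_1, alpha_4} form two nodes joined by a triple edge (G_2). A semisimple Lie algebra decomposes uniquely as the direct sum of simple ideals, one per connected component of its Dynkin diagram, so g ≅ B_4 ⊕ G_2 (dimension 36 + 14 = 50).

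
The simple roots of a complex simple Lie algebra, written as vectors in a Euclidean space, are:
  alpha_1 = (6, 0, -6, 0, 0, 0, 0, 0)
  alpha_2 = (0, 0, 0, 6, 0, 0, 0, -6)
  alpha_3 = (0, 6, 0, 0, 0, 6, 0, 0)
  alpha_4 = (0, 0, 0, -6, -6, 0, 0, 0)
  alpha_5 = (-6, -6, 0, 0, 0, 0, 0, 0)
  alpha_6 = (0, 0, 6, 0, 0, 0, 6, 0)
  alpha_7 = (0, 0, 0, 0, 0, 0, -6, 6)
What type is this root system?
Compute the Cartan integers a_ij = 2(alpha_i, alpha_j)/(alpha_j, alpha_j); the resulting 7x7 Cartan matrix is
[[2, 0, 0, 0, -1, -1, 0], [0, 2, 0, -1, 0, 0, -1], [0, 0, 2, 0, -1, 0, 0], [0, -1, 0, 2, 0, 0, 0], [-1, 0, -1, 0, 2, 0, 0], [-1, 0, 0, 0, 0, 2, -1], [0, -1, 0, 0, 0, -1, 2]].
All simple roots have the same length, so the diagram is simply laced. The associated Dynkin diagram is a chain of 7 nodes with single edges (A_7), so the type is A_7 (the algebra sl(8)).

type A_7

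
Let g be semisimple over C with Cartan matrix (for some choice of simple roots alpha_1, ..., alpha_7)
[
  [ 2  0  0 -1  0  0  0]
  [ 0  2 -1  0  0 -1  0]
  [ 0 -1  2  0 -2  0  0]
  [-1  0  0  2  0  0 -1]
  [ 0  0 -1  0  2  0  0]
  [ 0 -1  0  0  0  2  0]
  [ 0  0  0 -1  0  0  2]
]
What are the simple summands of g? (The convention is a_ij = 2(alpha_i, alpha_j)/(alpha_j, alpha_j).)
The diagram associated to this matrix has two connected components: the simple roots {alpha_1, alpha_4, alpha_7} form a chain of 3 nodes with single edges (A_3), and {alpha_2, alpha_3, alpha_5, alpha_6} form a chain of 4 nodes with a double edge at one end; the terminal node there is the unique short simple root (B_4). A semisimple Lie algebra decomposes uniquely as the direct sum of simple ideals, one per connected component of its Dynkin diagram, so g ≅ A_3 ⊕ B_4 (dimension 15 + 36 = 51).

A_3 (sl(4)) + B_4 (so(9))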